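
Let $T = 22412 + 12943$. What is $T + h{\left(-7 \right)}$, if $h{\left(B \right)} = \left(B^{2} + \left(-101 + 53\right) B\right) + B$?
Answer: $35733$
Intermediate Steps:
$T = 35355$
$h{\left(B \right)} = B^{2} - 47 B$ ($h{\left(B \right)} = \left(B^{2} - 48 B\right) + B = B^{2} - 47 B$)
$T + h{\left(-7 \right)} = 35355 - 7 \left(-47 - 7\right) = 35355 - -378 = 35355 + 378 = 35733$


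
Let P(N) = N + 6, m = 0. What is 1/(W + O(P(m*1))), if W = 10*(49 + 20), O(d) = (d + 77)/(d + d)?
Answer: 12/8363 ≈ 0.0014349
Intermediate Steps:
P(N) = 6 + N
O(d) = (77 + d)/(2*d) (O(d) = (77 + d)/((2*d)) = (77 + d)*(1/(2*d)) = (77 + d)/(2*d))
W = 690 (W = 10*69 = 690)
1/(W + O(P(m*1))) = 1/(690 + (77 + (6 + 0*1))/(2*(6 + 0*1))) = 1/(690 + (77 + (6 + 0))/(2*(6 + 0))) = 1/(690 + (1/2)*(77 + 6)/6) = 1/(690 + (1/2)*(1/6)*83) = 1/(690 + 83/12) = 1/(8363/12) = 12/8363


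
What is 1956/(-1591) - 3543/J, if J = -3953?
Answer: -2095155/6289223 ≈ -0.33313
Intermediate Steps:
1956/(-1591) - 3543/J = 1956/(-1591) - 3543/(-3953) = 1956*(-1/1591) - 3543*(-1/3953) = -1956/1591 + 3543/3953 = -2095155/6289223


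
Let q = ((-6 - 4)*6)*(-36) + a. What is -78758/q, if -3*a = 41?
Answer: -236274/6439 ≈ -36.694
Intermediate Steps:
a = -41/3 (a = -⅓*41 = -41/3 ≈ -13.667)
q = 6439/3 (q = ((-6 - 4)*6)*(-36) - 41/3 = -10*6*(-36) - 41/3 = -60*(-36) - 41/3 = 2160 - 41/3 = 6439/3 ≈ 2146.3)
-78758/q = -78758/6439/3 = -78758*3/6439 = -236274/6439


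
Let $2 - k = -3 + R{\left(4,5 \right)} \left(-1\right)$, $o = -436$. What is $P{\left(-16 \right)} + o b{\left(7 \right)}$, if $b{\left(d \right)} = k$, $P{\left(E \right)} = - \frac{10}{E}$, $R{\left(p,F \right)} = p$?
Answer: $- \frac{31387}{8} \approx -3923.4$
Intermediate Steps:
$k = 9$ ($k = 2 - \left(-3 + 4 \left(-1\right)\right) = 2 - \left(-3 - 4\right) = 2 - -7 = 2 + 7 = 9$)
$b{\left(d \right)} = 9$
$P{\left(-16 \right)} + o b{\left(7 \right)} = - \frac{10}{-16} - 3924 = \left(-10\right) \left(- \frac{1}{16}\right) - 3924 = \frac{5}{8} - 3924 = - \frac{31387}{8}$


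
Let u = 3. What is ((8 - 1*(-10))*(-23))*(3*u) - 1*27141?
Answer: -30867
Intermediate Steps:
((8 - 1*(-10))*(-23))*(3*u) - 1*27141 = ((8 - 1*(-10))*(-23))*(3*3) - 1*27141 = ((8 + 10)*(-23))*9 - 27141 = (18*(-23))*9 - 27141 = -414*9 - 27141 = -3726 - 27141 = -30867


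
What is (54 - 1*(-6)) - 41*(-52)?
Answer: 2192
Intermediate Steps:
(54 - 1*(-6)) - 41*(-52) = (54 + 6) + 2132 = 60 + 2132 = 2192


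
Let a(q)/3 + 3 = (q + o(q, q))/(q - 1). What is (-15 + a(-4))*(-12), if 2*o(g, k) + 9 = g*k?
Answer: 1422/5 ≈ 284.40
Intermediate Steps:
o(g, k) = -9/2 + g*k/2 (o(g, k) = -9/2 + (g*k)/2 = -9/2 + g*k/2)
a(q) = -9 + 3*(-9/2 + q + q**2/2)/(-1 + q) (a(q) = -9 + 3*((q + (-9/2 + q*q/2))/(q - 1)) = -9 + 3*((q + (-9/2 + q**2/2))/(-1 + q)) = -9 + 3*((-9/2 + q + q**2/2)/(-1 + q)) = -9 + 3*(-9/2 + q + q**2/2)/(-1 + q))
(-15 + a(-4))*(-12) = (-15 + 3*(-3 + (-4)**2 - 4*(-4))/(2*(-1 - 4)))*(-12) = (-15 + (3/2)*(-3 + 16 + 16)/(-5))*(-12) = (-15 + (3/2)*(-1/5)*29)*(-12) = (-15 - 87/10)*(-12) = -237/10*(-12) = 1422/5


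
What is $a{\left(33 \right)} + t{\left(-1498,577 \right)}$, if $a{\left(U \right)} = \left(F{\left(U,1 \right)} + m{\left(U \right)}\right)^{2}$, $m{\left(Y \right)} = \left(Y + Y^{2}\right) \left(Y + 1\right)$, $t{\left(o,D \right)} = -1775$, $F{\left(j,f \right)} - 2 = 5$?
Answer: $1455802250$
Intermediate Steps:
$F{\left(j,f \right)} = 7$ ($F{\left(j,f \right)} = 2 + 5 = 7$)
$m{\left(Y \right)} = \left(1 + Y\right) \left(Y + Y^{2}\right)$ ($m{\left(Y \right)} = \left(Y + Y^{2}\right) \left(1 + Y\right) = \left(1 + Y\right) \left(Y + Y^{2}\right)$)
$a{\left(U \right)} = \left(7 + U \left(1 + U^{2} + 2 U\right)\right)^{2}$
$a{\left(33 \right)} + t{\left(-1498,577 \right)} = \left(7 + 33 \left(1 + 33^{2} + 2 \cdot 33\right)\right)^{2} - 1775 = \left(7 + 33 \left(1 + 1089 + 66\right)\right)^{2} - 1775 = \left(7 + 33 \cdot 1156\right)^{2} - 1775 = \left(7 + 38148\right)^{2} - 1775 = 38155^{2} - 1775 = 1455804025 - 1775 = 1455802250$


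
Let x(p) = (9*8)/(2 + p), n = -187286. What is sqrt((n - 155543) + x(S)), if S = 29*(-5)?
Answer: I*sqrt(7010520517)/143 ≈ 585.52*I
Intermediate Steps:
S = -145
x(p) = 72/(2 + p)
sqrt((n - 155543) + x(S)) = sqrt((-187286 - 155543) + 72/(2 - 145)) = sqrt(-342829 + 72/(-143)) = sqrt(-342829 + 72*(-1/143)) = sqrt(-342829 - 72/143) = sqrt(-49024619/143) = I*sqrt(7010520517)/143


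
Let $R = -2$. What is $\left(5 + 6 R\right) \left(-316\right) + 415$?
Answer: $2627$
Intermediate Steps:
$\left(5 + 6 R\right) \left(-316\right) + 415 = \left(5 + 6 \left(-2\right)\right) \left(-316\right) + 415 = \left(5 - 12\right) \left(-316\right) + 415 = \left(-7\right) \left(-316\right) + 415 = 2212 + 415 = 2627$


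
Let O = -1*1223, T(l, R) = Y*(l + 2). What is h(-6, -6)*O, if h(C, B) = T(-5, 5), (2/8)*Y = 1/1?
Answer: 14676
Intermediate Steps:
Y = 4 (Y = 4/1 = 4*1 = 4)
T(l, R) = 8 + 4*l (T(l, R) = 4*(l + 2) = 4*(2 + l) = 8 + 4*l)
h(C, B) = -12 (h(C, B) = 8 + 4*(-5) = 8 - 20 = -12)
O = -1223
h(-6, -6)*O = -12*(-1223) = 14676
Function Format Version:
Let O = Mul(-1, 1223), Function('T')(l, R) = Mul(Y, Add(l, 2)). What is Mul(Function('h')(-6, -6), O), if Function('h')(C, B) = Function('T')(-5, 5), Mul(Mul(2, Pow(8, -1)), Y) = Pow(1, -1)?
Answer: 14676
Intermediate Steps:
Y = 4 (Y = Mul(4, Pow(1, -1)) = Mul(4, 1) = 4)
Function('T')(l, R) = Add(8, Mul(4, l)) (Function('T')(l, R) = Mul(4, Add(l, 2)) = Mul(4, Add(2, l)) = Add(8, Mul(4, l)))
Function('h')(C, B) = -12 (Function('h')(C, B) = Add(8, Mul(4, -5)) = Add(8, -20) = -12)
O = -1223
Mul(Function('h')(-6, -6), O) = Mul(-12, -1223) = 14676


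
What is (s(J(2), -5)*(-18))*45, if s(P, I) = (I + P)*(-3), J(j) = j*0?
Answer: -12150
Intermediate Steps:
J(j) = 0
s(P, I) = -3*I - 3*P
(s(J(2), -5)*(-18))*45 = ((-3*(-5) - 3*0)*(-18))*45 = ((15 + 0)*(-18))*45 = (15*(-18))*45 = -270*45 = -12150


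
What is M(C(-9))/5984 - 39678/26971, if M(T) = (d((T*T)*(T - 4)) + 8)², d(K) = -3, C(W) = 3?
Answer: -236758877/161394464 ≈ -1.4670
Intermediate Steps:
M(T) = 25 (M(T) = (-3 + 8)² = 5² = 25)
M(C(-9))/5984 - 39678/26971 = 25/5984 - 39678/26971 = -236758877/161394464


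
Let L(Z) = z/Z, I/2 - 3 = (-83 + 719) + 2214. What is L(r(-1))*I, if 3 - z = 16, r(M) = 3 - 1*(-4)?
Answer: -74178/7 ≈ -10597.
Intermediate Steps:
r(M) = 7 (r(M) = 3 + 4 = 7)
z = -13 (z = 3 - 1*16 = 3 - 16 = -13)
I = 5706 (I = 6 + 2*((-83 + 719) + 2214) = 6 + 2*(636 + 2214) = 6 + 2*2850 = 6 + 5700 = 5706)
L(Z) = -13/Z
L(r(-1))*I = -13/7*5706 = -74178/7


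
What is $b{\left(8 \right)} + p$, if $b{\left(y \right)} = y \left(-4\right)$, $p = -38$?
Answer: $-70$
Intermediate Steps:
$b{\left(y \right)} = - 4 y$
$b{\left(8 \right)} + p = \left(-4\right) 8 - 38 = -32 - 38 = -70$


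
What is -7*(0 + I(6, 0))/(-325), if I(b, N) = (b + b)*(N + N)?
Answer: 0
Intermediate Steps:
I(b, N) = 4*N*b (I(b, N) = (2*b)*(2*N) = 4*N*b)
-7*(0 + I(6, 0))/(-325) = -7*(0 + 4*0*6)/(-325) = -7*(0 + 0)*(-1/325) = -7*0*(-1/325) = 0*(-1/325) = 0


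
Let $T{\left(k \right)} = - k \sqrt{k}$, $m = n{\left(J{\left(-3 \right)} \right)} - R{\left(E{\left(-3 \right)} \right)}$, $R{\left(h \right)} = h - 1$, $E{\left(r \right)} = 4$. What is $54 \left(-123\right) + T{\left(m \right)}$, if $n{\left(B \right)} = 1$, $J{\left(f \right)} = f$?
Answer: $-6642 + 2 i \sqrt{2} \approx -6642.0 + 2.8284 i$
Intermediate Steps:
$R{\left(h \right)} = -1 + h$
$m = -2$ ($m = 1 - \left(-1 + 4\right) = 1 - 3 = -2$)
$T{\left(k \right)} = - k^{\frac{3}{2}}$
$54 \left(-123\right) + T{\left(m \right)} = 54 \left(-123\right) - \left(-2\right)^{\frac{3}{2}} = -6642 - - 2 i \sqrt{2} = -6642 + 2 i \sqrt{2}$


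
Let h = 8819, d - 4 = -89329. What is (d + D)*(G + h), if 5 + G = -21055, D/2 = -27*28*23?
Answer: 1519120341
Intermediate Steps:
D = -34776 (D = 2*(-27*28*23) = 2*(-756*23) = 2*(-17388) = -34776)
d = -89325 (d = 4 - 89329 = -89325)
G = -21060 (G = -5 - 21055 = -21060)
(d + D)*(G + h) = (-89325 - 34776)*(-21060 + 8819) = -124101*(-12241) = 1519120341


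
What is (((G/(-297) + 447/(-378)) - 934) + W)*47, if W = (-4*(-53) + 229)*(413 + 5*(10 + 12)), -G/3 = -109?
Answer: 4987851641/462 ≈ 1.0796e+7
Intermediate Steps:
G = 327 (G = -3*(-109) = 327)
W = 230643 (W = (212 + 229)*(413 + 5*22) = 441*(413 + 110) = 441*523 = 230643)
(((G/(-297) + 447/(-378)) - 934) + W)*47 = (((327/(-297) + 447/(-378)) - 934) + 230643)*47 = (((327*(-1/297) + 447*(-1/378)) - 934) + 230643)*47 = (((-109/99 - 149/126) - 934) + 230643)*47 = ((-1055/462 - 934) + 230643)*47 = (-432563/462 + 230643)*47 = (106124503/462)*47 = 4987851641/462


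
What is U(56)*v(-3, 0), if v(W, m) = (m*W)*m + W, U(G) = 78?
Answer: -234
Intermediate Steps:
v(W, m) = W + W*m² (v(W, m) = (W*m)*m + W = W*m² + W = W + W*m²)
U(56)*v(-3, 0) = 78*(-3*(1 + 0²)) = 78*(-3*(1 + 0)) = 78*(-3*1) = 78*(-3) = -234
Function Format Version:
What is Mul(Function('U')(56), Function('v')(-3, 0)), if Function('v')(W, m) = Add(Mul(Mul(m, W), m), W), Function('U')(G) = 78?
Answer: -234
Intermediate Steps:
Function('v')(W, m) = Add(W, Mul(W, Pow(m, 2))) (Function('v')(W, m) = Add(Mul(Mul(W, m), m), W) = Add(Mul(W, Pow(m, 2)), W) = Add(W, Mul(W, Pow(m, 2))))
Mul(Function('U')(56), Function('v')(-3, 0)) = Mul(78, Mul(-3, Add(1, Pow(0, 2)))) = Mul(78, Mul(-3, Add(1, 0))) = Mul(78, Mul(-3, 1)) = Mul(78, -3) = -234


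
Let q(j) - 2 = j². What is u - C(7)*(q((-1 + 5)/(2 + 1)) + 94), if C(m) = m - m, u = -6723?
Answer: -6723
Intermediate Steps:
C(m) = 0
q(j) = 2 + j²
u - C(7)*(q((-1 + 5)/(2 + 1)) + 94) = -6723 - 0*((2 + ((-1 + 5)/(2 + 1))²) + 94) = -6723 - 0*((2 + (4/3)²) + 94) = -6723 - 0*((2 + 16/9) + 94) = -6723 - 0*(34/9 + 94) = -6723 - 0*880/9 = -6723 - 1*0 = -6723 + 0 = -6723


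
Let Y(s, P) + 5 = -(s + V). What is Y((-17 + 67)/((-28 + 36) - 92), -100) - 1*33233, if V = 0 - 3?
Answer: -1395845/42 ≈ -33234.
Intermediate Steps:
V = -3
Y(s, P) = -2 - s (Y(s, P) = -5 - (s - 3) = -5 - (-3 + s) = -5 + (3 - s) = -2 - s)
Y((-17 + 67)/((-28 + 36) - 92), -100) - 1*33233 = (-2 - (-17 + 67)/((-28 + 36) - 92)) - 1*33233 = (-2 - 50/(8 - 92)) - 33233 = (-2 - 50/(-84)) - 33233 = (-2 - 50*(-1)/84) - 33233 = (-2 - 1*(-25/42)) - 33233 = (-2 + 25/42) - 33233 = -59/42 - 33233 = -1395845/42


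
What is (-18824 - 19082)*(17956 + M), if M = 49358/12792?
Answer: -2177154896015/3198 ≈ -6.8079e+8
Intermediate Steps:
M = 24679/6396 (M = 49358*(1/12792) = 24679/6396 ≈ 3.8585)
(-18824 - 19082)*(17956 + M) = (-18824 - 19082)*(17956 + 24679/6396) = -37906*114871255/6396 = -2177154896015/3198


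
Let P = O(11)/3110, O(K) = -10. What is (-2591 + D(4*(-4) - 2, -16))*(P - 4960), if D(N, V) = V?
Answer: 4021456527/311 ≈ 1.2931e+7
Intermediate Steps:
P = -1/311 (P = -10/3110 = -10*1/3110 = -1/311 ≈ -0.0032154)
(-2591 + D(4*(-4) - 2, -16))*(P - 4960) = (-2591 - 16)*(-1/311 - 4960) = -2607*(-1542561/311) = 4021456527/311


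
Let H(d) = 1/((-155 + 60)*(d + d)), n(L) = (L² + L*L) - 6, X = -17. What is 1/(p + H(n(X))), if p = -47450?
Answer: -108680/5156866001 ≈ -2.1075e-5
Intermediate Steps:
n(L) = -6 + 2*L² (n(L) = (L² + L²) - 6 = 2*L² - 6 = -6 + 2*L²)
H(d) = -1/(190*d) (H(d) = 1/(-190*d) = -1/(190*d))
1/(p + H(n(X))) = 1/(-47450 - 1/(190*(-6 + 2*(-17)²))) = 1/(-47450 - 1/(190*(-6 + 2*289))) = 1/(-47450 - 1/(190*(-6 + 578))) = 1/(-47450 - 1/190/572) = 1/(-47450 - 1/190*1/572) = 1/(-47450 - 1/108680) = 1/(-5156866001/108680) = -108680/5156866001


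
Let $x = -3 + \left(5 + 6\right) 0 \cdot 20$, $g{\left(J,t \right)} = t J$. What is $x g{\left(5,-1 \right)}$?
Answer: $15$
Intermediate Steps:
$g{\left(J,t \right)} = J t$
$x = -3$ ($x = -3 + 11 \cdot 0 \cdot 20 = -3 + 0 \cdot 20 = -3 + 0 = -3$)
$x g{\left(5,-1 \right)} = - 3 \cdot 5 \left(-1\right) = \left(-3\right) \left(-5\right) = 15$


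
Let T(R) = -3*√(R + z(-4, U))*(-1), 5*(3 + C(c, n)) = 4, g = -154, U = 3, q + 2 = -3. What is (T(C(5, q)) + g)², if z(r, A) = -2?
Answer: 118391/5 - 924*I*√105/5 ≈ 23678.0 - 1893.6*I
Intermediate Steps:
q = -5 (q = -2 - 3 = -5)
C(c, n) = -11/5 (C(c, n) = -3 + (⅕)*4 = -3 + ⅘ = -11/5)
T(R) = 3*√(-2 + R) (T(R) = -3*√(R - 2)*(-1) = -3*√(-2 + R)*(-1) = 3*√(-2 + R))
(T(C(5, q)) + g)² = (3*√(-2 - 11/5) - 154)² = (3*√(-21/5) - 154)² = (3*(I*√105/5) - 154)² = (3*I*√105/5 - 154)² = (-154 + 3*I*√105/5)²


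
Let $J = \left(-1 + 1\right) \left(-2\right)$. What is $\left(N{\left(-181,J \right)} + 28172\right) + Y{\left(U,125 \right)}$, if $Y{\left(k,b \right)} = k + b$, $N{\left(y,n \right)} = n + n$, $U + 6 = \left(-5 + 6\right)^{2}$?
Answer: $28292$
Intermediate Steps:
$U = -5$ ($U = -6 + \left(-5 + 6\right)^{2} = -6 + 1^{2} = -6 + 1 = -5$)
$J = 0$ ($J = 0 \left(-2\right) = 0$)
$N{\left(y,n \right)} = 2 n$
$Y{\left(k,b \right)} = b + k$
$\left(N{\left(-181,J \right)} + 28172\right) + Y{\left(U,125 \right)} = \left(2 \cdot 0 + 28172\right) + \left(125 - 5\right) = \left(0 + 28172\right) + 120 = 28172 + 120 = 28292$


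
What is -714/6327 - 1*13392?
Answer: -28243966/2109 ≈ -13392.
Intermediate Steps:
-714/6327 - 1*13392 = -714*1/6327 - 13392 = -238/2109 - 13392 = -28243966/2109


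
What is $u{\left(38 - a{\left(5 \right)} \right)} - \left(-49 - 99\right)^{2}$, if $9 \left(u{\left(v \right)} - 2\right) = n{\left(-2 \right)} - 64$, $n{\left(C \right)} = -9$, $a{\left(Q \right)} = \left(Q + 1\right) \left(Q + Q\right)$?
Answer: $- \frac{197191}{9} \approx -21910.0$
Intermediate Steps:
$a{\left(Q \right)} = 2 Q \left(1 + Q\right)$ ($a{\left(Q \right)} = \left(1 + Q\right) 2 Q = 2 Q \left(1 + Q\right)$)
$u{\left(v \right)} = - \frac{55}{9}$ ($u{\left(v \right)} = 2 + \frac{-9 - 64}{9} = 2 + \frac{1}{9} \left(-73\right) = 2 - \frac{73}{9} = - \frac{55}{9}$)
$u{\left(38 - a{\left(5 \right)} \right)} - \left(-49 - 99\right)^{2} = - \frac{55}{9} - \left(-49 - 99\right)^{2} = - \frac{55}{9} - \left(-148\right)^{2} = - \frac{55}{9} - 21904 = - \frac{197191}{9}$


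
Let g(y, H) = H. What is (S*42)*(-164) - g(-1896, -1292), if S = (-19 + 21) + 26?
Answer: -191572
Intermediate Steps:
S = 28 (S = 2 + 26 = 28)
(S*42)*(-164) - g(-1896, -1292) = (28*42)*(-164) - 1*(-1292) = 1176*(-164) + 1292 = -192864 + 1292 = -191572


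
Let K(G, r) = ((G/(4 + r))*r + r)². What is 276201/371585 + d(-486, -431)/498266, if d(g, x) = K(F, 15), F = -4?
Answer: 49700197345851/66838489951210 ≈ 0.74359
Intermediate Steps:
K(G, r) = (r + G*r/(4 + r))² (K(G, r) = ((G/(4 + r))*r + r)² = (G*r/(4 + r) + r)² = (r + G*r/(4 + r))²)
d(g, x) = 50625/361 (d(g, x) = 15²*(4 - 4 + 15)²/(4 + 15)² = 225*15²/19² = 225*(1/361)*225 = 50625/361)
276201/371585 + d(-486, -431)/498266 = 276201/371585 + (50625/361)/498266 = 276201*(1/371585) + (50625/361)*(1/498266) = 276201/371585 + 50625/179874026 = 49700197345851/66838489951210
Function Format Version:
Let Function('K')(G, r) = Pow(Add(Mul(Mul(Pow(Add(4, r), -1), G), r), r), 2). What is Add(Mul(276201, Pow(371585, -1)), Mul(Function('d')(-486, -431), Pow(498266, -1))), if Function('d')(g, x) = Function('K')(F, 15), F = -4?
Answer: Rational(49700197345851, 66838489951210) ≈ 0.74359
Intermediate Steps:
Function('K')(G, r) = Pow(Add(r, Mul(G, r, Pow(Add(4, r), -1))), 2) (Function('K')(G, r) = Pow(Add(Mul(Mul(G, Pow(Add(4, r), -1)), r), r), 2) = Pow(Add(Mul(G, r, Pow(Add(4, r), -1)), r), 2) = Pow(Add(r, Mul(G, r, Pow(Add(4, r), -1))), 2))
Function('d')(g, x) = Rational(50625, 361) (Function('d')(g, x) = Mul(Pow(15, 2), Pow(Add(4, 15), -2), Pow(Add(4, -4, 15), 2)) = Mul(225, Pow(19, -2), Pow(15, 2)) = Mul(225, Rational(1, 361), 225) = Rational(50625, 361))
Add(Mul(276201, Pow(371585, -1)), Mul(Function('d')(-486, -431), Pow(498266, -1))) = Add(Mul(276201, Pow(371585, -1)), Mul(Rational(50625, 361), Pow(498266, -1))) = Add(Mul(276201, Rational(1, 371585)), Mul(Rational(50625, 361), Rational(1, 498266))) = Add(Rational(276201, 371585), Rational(50625, 179874026)) = Rational(49700197345851, 66838489951210)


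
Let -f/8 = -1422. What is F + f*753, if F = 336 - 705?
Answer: 8565759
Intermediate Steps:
f = 11376 (f = -8*(-1422) = 11376)
F = -369
F + f*753 = -369 + 11376*753 = -369 + 8566128 = 8565759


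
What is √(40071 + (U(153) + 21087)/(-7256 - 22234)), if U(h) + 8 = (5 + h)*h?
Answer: √34846815356130/29490 ≈ 200.17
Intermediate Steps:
U(h) = -8 + h*(5 + h) (U(h) = -8 + (5 + h)*h = -8 + h*(5 + h))
√(40071 + (U(153) + 21087)/(-7256 - 22234)) = √(40071 + ((-8 + 153² + 5*153) + 21087)/(-7256 - 22234)) = √(40071 + ((-8 + 23409 + 765) + 21087)/(-29490)) = √(40071 + (24166 + 21087)*(-1/29490)) = √(40071 + 45253*(-1/29490)) = √(40071 - 45253/29490) = √(1181648537/29490) = √34846815356130/29490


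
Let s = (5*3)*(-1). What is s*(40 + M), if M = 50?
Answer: -1350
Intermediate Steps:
s = -15 (s = 15*(-1) = -15)
s*(40 + M) = -15*(40 + 50) = -15*90 = -1350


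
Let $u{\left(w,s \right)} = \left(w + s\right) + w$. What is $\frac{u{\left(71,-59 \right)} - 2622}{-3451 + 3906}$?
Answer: $- \frac{2539}{455} \approx -5.5802$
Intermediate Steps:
$u{\left(w,s \right)} = s + 2 w$ ($u{\left(w,s \right)} = \left(s + w\right) + w = s + 2 w$)
$\frac{u{\left(71,-59 \right)} - 2622}{-3451 + 3906} = \frac{\left(-59 + 2 \cdot 71\right) - 2622}{-3451 + 3906} = \frac{\left(-59 + 142\right) - 2622}{455} = \left(83 - 2622\right) \frac{1}{455} = \left(-2539\right) \frac{1}{455} = - \frac{2539}{455}$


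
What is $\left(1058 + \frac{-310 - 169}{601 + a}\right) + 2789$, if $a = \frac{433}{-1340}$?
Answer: $\frac{3095835369}{804907} \approx 3846.2$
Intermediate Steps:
$a = - \frac{433}{1340}$ ($a = 433 \left(- \frac{1}{1340}\right) = - \frac{433}{1340} \approx -0.32313$)
$\left(1058 + \frac{-310 - 169}{601 + a}\right) + 2789 = \left(1058 + \frac{-310 - 169}{601 - \frac{433}{1340}}\right) + 2789 = \left(1058 - \frac{479}{\frac{804907}{1340}}\right) + 2789 = \left(1058 - \frac{641860}{804907}\right) + 2789 = \frac{850949746}{804907} + 2789 = \frac{3095835369}{804907}$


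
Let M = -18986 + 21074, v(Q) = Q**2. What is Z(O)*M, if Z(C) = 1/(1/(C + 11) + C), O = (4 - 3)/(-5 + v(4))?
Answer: 311344/27 ≈ 11531.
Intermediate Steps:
M = 2088
O = 1/11 (O = (4 - 3)/(-5 + 4**2) = 1/(-5 + 16) = 1/11 ≈ 0.090909)
Z(C) = 1/(C + 1/(11 + C)) (Z(C) = 1/(1/(11 + C) + C) = 1/(C + 1/(11 + C)))
Z(O)*M = ((11 + 1/11)/(1 + (1/11)**2 + 11*(1/11)))*2088 = ((122/11)/(1 + 1/121 + 1))*2088 = ((122/11)/(243/121))*2088 = ((121/243)*(122/11))*2088 = (1342/243)*2088 = 311344/27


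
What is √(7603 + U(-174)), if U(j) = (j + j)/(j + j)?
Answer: 2*√1901 ≈ 87.201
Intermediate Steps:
U(j) = 1 (U(j) = (2*j)/((2*j)) = (2*j)*(1/(2*j)) = 1)
√(7603 + U(-174)) = √(7603 + 1) = √7604 = 2*√1901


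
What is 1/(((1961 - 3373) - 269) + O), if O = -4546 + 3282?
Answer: -1/2945 ≈ -0.00033956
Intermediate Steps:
O = -1264
1/(((1961 - 3373) - 269) + O) = 1/(((1961 - 3373) - 269) - 1264) = 1/((-1412 - 269) - 1264) = 1/(-1681 - 1264) = 1/(-2945) = -1/2945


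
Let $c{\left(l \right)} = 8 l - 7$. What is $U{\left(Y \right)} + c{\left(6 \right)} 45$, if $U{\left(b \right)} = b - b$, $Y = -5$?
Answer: $1845$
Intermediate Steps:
$c{\left(l \right)} = -7 + 8 l$
$U{\left(b \right)} = 0$
$U{\left(Y \right)} + c{\left(6 \right)} 45 = 0 + \left(-7 + 8 \cdot 6\right) 45 = 0 + \left(-7 + 48\right) 45 = 0 + 41 \cdot 45 = 0 + 1845 = 1845$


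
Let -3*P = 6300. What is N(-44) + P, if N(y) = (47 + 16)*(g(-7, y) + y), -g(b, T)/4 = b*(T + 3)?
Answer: -77196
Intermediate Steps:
P = -2100 (P = -⅓*6300 = -2100)
g(b, T) = -4*b*(3 + T) (g(b, T) = -4*b*(T + 3) = -4*b*(3 + T))
N(y) = 5292 + 1827*y (N(y) = (47 + 16)*(-4*(-7)*(3 + y) + y) = 63*((84 + 28*y) + y) = 63*(84 + 29*y) = 5292 + 1827*y)
N(-44) + P = (5292 + 1827*(-44)) - 2100 = (5292 - 80388) - 2100 = -75096 - 2100 = -77196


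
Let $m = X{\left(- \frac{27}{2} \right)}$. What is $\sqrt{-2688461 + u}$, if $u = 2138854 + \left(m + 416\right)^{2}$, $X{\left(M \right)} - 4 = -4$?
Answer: $3 i \sqrt{41839} \approx 613.64 i$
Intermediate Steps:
$X{\left(M \right)} = 0$ ($X{\left(M \right)} = 4 - 4 = 0$)
$m = 0$
$u = 2311910$ ($u = 2138854 + \left(0 + 416\right)^{2} = 2138854 + 416^{2} = 2138854 + 173056 = 2311910$)
$\sqrt{-2688461 + u} = \sqrt{-2688461 + 2311910} = \sqrt{-376551} = 3 i \sqrt{41839}$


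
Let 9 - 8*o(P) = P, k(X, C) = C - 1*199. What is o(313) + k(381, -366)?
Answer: -603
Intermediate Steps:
k(X, C) = -199 + C (k(X, C) = C - 199 = -199 + C)
o(P) = 9/8 - P/8
o(313) + k(381, -366) = (9/8 - ⅛*313) + (-199 - 366) = (9/8 - 313/8) - 565 = -38 - 565 = -603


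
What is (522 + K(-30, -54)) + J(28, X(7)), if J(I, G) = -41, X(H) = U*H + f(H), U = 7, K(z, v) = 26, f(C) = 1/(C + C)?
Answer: 507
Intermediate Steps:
f(C) = 1/(2*C)
X(H) = 1/(2*H) + 7*H (X(H) = 7*H + 1/(2*H) = 1/(2*H) + 7*H)
(522 + K(-30, -54)) + J(28, X(7)) = (522 + 26) - 41 = 548 - 41 = 507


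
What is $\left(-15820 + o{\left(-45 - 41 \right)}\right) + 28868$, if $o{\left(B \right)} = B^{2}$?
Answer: $20444$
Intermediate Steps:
$\left(-15820 + o{\left(-45 - 41 \right)}\right) + 28868 = \left(-15820 + \left(-45 - 41\right)^{2}\right) + 28868 = \left(-15820 + \left(-86\right)^{2}\right) + 28868 = \left(-15820 + 7396\right) + 28868 = -8424 + 28868 = 20444$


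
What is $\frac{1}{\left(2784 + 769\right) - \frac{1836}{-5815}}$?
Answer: $\frac{5815}{20662531} \approx 0.00028143$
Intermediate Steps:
$\frac{1}{\left(2784 + 769\right) - \frac{1836}{-5815}} = \frac{1}{3553 - - \frac{1836}{5815}} = \frac{1}{3553 + \frac{1836}{5815}} = \frac{1}{\frac{20662531}{5815}} = \frac{5815}{20662531}$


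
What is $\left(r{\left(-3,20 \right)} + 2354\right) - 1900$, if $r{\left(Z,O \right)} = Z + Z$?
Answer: $448$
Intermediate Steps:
$r{\left(Z,O \right)} = 2 Z$
$\left(r{\left(-3,20 \right)} + 2354\right) - 1900 = \left(2 \left(-3\right) + 2354\right) - 1900 = \left(-6 + 2354\right) - 1900 = 2348 - 1900 = 448$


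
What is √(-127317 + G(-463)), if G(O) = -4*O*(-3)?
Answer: I*√132873 ≈ 364.52*I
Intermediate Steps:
G(O) = 12*O
√(-127317 + G(-463)) = √(-127317 + 12*(-463)) = √(-127317 - 5556) = √(-132873) = I*√132873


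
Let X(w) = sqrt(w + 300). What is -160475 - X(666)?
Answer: -160475 - sqrt(966) ≈ -1.6051e+5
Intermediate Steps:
X(w) = sqrt(300 + w)
-160475 - X(666) = -160475 - sqrt(300 + 666) = -160475 - sqrt(966)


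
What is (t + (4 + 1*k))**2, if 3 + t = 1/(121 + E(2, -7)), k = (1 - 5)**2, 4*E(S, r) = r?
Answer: 65820769/227529 ≈ 289.29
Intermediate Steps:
E(S, r) = r/4
k = 16 (k = (-4)**2 = 16)
t = -1427/477 (t = -3 + 1/(121 + (1/4)*(-7)) = -3 + 1/(121 - 7/4) = -3 + 1/(477/4) = -3 + 4/477 = -1427/477 ≈ -2.9916)
(t + (4 + 1*k))**2 = (-1427/477 + (4 + 1*16))**2 = (-1427/477 + (4 + 16))**2 = (-1427/477 + 20)**2 = (8113/477)**2 = 65820769/227529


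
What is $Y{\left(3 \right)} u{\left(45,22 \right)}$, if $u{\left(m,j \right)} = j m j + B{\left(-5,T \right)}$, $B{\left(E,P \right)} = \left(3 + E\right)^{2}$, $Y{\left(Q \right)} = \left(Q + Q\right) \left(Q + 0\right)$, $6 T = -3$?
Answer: $392112$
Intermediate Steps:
$T = - \frac{1}{2}$ ($T = \frac{1}{6} \left(-3\right) = - \frac{1}{2} \approx -0.5$)
$Y{\left(Q \right)} = 2 Q^{2}$ ($Y{\left(Q \right)} = 2 Q Q = 2 Q^{2}$)
$u{\left(m,j \right)} = 4 + m j^{2}$ ($u{\left(m,j \right)} = j m j + \left(3 - 5\right)^{2} = m j^{2} + \left(-2\right)^{2} = m j^{2} + 4 = 4 + m j^{2}$)
$Y{\left(3 \right)} u{\left(45,22 \right)} = 2 \cdot 3^{2} \left(4 + 45 \cdot 22^{2}\right) = 2 \cdot 9 \left(4 + 45 \cdot 484\right) = 18 \left(4 + 21780\right) = 18 \cdot 21784 = 392112$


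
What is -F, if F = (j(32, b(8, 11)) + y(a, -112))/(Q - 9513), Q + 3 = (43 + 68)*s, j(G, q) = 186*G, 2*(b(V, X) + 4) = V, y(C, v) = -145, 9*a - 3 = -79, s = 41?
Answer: 5807/4965 ≈ 1.1696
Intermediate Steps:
a = -76/9 (a = 1/3 + (1/9)*(-79) = 1/3 - 79/9 = -76/9 ≈ -8.4444)
b(V, X) = -4 + V/2
Q = 4548 (Q = -3 + (43 + 68)*41 = -3 + 111*41 = -3 + 4551 = 4548)
F = -5807/4965 (F = (186*32 - 145)/(4548 - 9513) = (5952 - 145)/(-4965) = 5807*(-1/4965) = -5807/4965 ≈ -1.1696)
-F = -1*(-5807/4965) = 5807/4965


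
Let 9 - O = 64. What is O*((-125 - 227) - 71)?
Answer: 23265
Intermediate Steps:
O = -55 (O = 9 - 1*64 = 9 - 64 = -55)
O*((-125 - 227) - 71) = -55*((-125 - 227) - 71) = -55*(-352 - 71) = -55*(-423) = 23265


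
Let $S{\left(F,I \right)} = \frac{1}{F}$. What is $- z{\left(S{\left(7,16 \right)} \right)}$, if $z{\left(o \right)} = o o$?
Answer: $- \frac{1}{49} \approx -0.020408$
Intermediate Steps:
$z{\left(o \right)} = o^{2}$
$- z{\left(S{\left(7,16 \right)} \right)} = - \left(\frac{1}{7}\right)^{2} = - \frac{1}{49}$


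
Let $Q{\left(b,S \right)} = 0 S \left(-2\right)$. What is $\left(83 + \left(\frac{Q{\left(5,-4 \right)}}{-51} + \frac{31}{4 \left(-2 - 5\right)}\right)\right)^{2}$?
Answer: $\frac{5257849}{784} \approx 6706.4$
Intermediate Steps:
$Q{\left(b,S \right)} = 0$ ($Q{\left(b,S \right)} = 0 \left(-2\right) = 0$)
$\left(83 + \left(\frac{Q{\left(5,-4 \right)}}{-51} + \frac{31}{4 \left(-2 - 5\right)}\right)\right)^{2} = \left(83 + \left(\frac{0}{-51} + \frac{31}{4 \left(-2 - 5\right)}\right)\right)^{2} = \left(83 + \left(0 \left(- \frac{1}{51}\right) + \frac{31}{4 \left(-7\right)}\right)\right)^{2} = \left(83 + \left(0 + \frac{31}{-28}\right)\right)^{2} = \left(83 + \left(0 + 31 \left(- \frac{1}{28}\right)\right)\right)^{2} = \left(83 + \left(0 - \frac{31}{28}\right)\right)^{2} = \left(83 - \frac{31}{28}\right)^{2} = \left(\frac{2293}{28}\right)^{2} = \frac{5257849}{784}$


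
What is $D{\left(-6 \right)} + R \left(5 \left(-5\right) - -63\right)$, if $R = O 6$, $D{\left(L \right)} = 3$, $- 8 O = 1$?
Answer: $- \frac{51}{2} \approx -25.5$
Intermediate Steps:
$O = - \frac{1}{8}$ ($O = \left(- \frac{1}{8}\right) 1 = - \frac{1}{8} \approx -0.125$)
$R = - \frac{3}{4}$ ($R = \left(- \frac{1}{8}\right) 6 = - \frac{3}{4} \approx -0.75$)
$D{\left(-6 \right)} + R \left(5 \left(-5\right) - -63\right) = 3 - \frac{3 \left(5 \left(-5\right) - -63\right)}{4} = 3 - \frac{3 \left(-25 + 63\right)}{4} = 3 - \frac{57}{2} = - \frac{51}{2}$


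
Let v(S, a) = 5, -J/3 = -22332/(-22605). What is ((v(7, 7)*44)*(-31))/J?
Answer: 12847175/5583 ≈ 2301.1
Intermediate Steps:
J = -22332/7535 (J = -(-66996)/(-22605) = -(-66996)*(-1)/22605 = -3*7444/7535 = -22332/7535 ≈ -2.9638)
((v(7, 7)*44)*(-31))/J = ((5*44)*(-31))/(-22332/7535) = (220*(-31))*(-7535/22332) = -6820*(-7535/22332) = 12847175/5583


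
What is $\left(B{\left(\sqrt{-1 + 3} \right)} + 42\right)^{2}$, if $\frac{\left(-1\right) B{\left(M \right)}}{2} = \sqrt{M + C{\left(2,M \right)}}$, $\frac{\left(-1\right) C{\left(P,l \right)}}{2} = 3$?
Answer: $4 \left(21 - i \sqrt{6 - \sqrt{2}}\right)^{2} \approx 1745.7 - 359.76 i$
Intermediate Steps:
$C{\left(P,l \right)} = -6$ ($C{\left(P,l \right)} = \left(-2\right) 3 = -6$)
$B{\left(M \right)} = - 2 \sqrt{-6 + M}$ ($B{\left(M \right)} = - 2 \sqrt{M - 6} = - 2 \sqrt{-6 + M}$)
$\left(B{\left(\sqrt{-1 + 3} \right)} + 42\right)^{2} = \left(- 2 \sqrt{-6 + \sqrt{-1 + 3}} + 42\right)^{2} = \left(- 2 \sqrt{-6 + \sqrt{2}} + 42\right)^{2} = \left(42 - 2 \sqrt{-6 + \sqrt{2}}\right)^{2}$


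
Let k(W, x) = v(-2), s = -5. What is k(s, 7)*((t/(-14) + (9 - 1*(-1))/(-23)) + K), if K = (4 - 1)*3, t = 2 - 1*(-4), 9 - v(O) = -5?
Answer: 2620/23 ≈ 113.91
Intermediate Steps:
v(O) = 14 (v(O) = 9 - 1*(-5) = 9 + 5 = 14)
t = 6 (t = 2 + 4 = 6)
k(W, x) = 14
K = 9 (K = 3*3 = 9)
k(s, 7)*((t/(-14) + (9 - 1*(-1))/(-23)) + K) = 14*((6/(-14) + (9 - 1*(-1))/(-23)) + 9) = 14*((6*(-1/14) + (9 + 1)*(-1/23)) + 9) = 14*((-3/7 + 10*(-1/23)) + 9) = 14*((-3/7 - 10/23) + 9) = 14*(-139/161 + 9) = 14*(1310/161) = 2620/23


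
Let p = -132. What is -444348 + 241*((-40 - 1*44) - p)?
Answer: -432780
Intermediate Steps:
-444348 + 241*((-40 - 1*44) - p) = -444348 + 241*((-40 - 1*44) - 1*(-132)) = -444348 + 241*((-40 - 44) + 132) = -444348 + 241*(-84 + 132) = -444348 + 241*48 = -444348 + 11568 = -432780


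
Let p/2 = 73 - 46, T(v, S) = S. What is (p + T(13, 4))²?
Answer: 3364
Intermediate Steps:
p = 54 (p = 2*(73 - 46) = 2*27 = 54)
(p + T(13, 4))² = (54 + 4)² = 58² = 3364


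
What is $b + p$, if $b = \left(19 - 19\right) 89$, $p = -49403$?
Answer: $-49403$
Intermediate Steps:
$b = 0$ ($b = 0 \cdot 89 = 0$)
$b + p = 0 - 49403 = -49403$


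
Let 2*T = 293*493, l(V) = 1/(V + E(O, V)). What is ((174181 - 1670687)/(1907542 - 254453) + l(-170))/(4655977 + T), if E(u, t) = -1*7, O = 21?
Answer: -533069302/2766912812859459 ≈ -1.9266e-7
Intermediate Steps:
E(u, t) = -7
l(V) = 1/(-7 + V) (l(V) = 1/(V - 7) = 1/(-7 + V))
T = 144449/2 (T = (293*493)/2 = (1/2)*144449 = 144449/2 ≈ 72225.)
((174181 - 1670687)/(1907542 - 254453) + l(-170))/(4655977 + T) = ((174181 - 1670687)/(1907542 - 254453) + 1/(-7 - 170))/(4655977 + 144449/2) = (-1496506/1653089 + 1/(-177))/(9456403/2) = (-1496506*1/1653089 - 1/177)*(2/9456403) = (-1496506/1653089 - 1/177)*(2/9456403) = -266534651/292596753*2/9456403 = -533069302/2766912812859459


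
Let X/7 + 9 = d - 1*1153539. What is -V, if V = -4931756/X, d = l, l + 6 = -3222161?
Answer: -4931756/30630005 ≈ -0.16101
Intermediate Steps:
l = -3222167 (l = -6 - 3222161 = -3222167)
d = -3222167
X = -30630005 (X = -63 + 7*(-3222167 - 1*1153539) = -63 + 7*(-3222167 - 1153539) = -63 + 7*(-4375706) = -63 - 30629942 = -30630005)
V = 4931756/30630005 (V = -4931756/(-30630005) = -4931756*(-1/30630005) = 4931756/30630005 ≈ 0.16101)
-V = -1*4931756/30630005 = -4931756/30630005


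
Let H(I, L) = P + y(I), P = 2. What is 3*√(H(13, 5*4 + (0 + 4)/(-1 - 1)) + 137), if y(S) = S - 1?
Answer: 3*√151 ≈ 36.865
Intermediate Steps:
y(S) = -1 + S
H(I, L) = 1 + I (H(I, L) = 2 + (-1 + I) = 1 + I)
3*√(H(13, 5*4 + (0 + 4)/(-1 - 1)) + 137) = 3*√((1 + 13) + 137) = 3*√(14 + 137) = 3*√151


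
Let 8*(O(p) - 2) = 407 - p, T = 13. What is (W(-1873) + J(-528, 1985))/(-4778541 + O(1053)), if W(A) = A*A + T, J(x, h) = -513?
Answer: -14030516/19114479 ≈ -0.73403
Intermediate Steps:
W(A) = 13 + A² (W(A) = A*A + 13 = A² + 13 = 13 + A²)
O(p) = 423/8 - p/8 (O(p) = 2 + (407 - p)/8 = 2 + (407/8 - p/8) = 423/8 - p/8)
(W(-1873) + J(-528, 1985))/(-4778541 + O(1053)) = ((13 + (-1873)²) - 513)/(-4778541 + (423/8 - ⅛*1053)) = ((13 + 3508129) - 513)/(-4778541 + (423/8 - 1053/8)) = (3508142 - 513)/(-4778541 - 315/4) = 3507629/(-19114479/4) = 3507629*(-4/19114479) = -14030516/19114479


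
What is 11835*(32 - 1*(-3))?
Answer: 414225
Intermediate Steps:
11835*(32 - 1*(-3)) = 11835*(32 + 3) = 11835*35 = 414225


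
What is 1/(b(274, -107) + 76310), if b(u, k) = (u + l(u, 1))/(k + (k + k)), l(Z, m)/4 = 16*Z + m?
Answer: 107/8159232 ≈ 1.3114e-5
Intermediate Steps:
l(Z, m) = 4*m + 64*Z (l(Z, m) = 4*(16*Z + m) = 4*(m + 16*Z) = 4*m + 64*Z)
b(u, k) = (4 + 65*u)/(3*k) (b(u, k) = (u + (4*1 + 64*u))/(k + (k + k)) = (u + (4 + 64*u))/(k + 2*k) = (4 + 65*u)/((3*k)) = (4 + 65*u)*(1/(3*k)) = (4 + 65*u)/(3*k))
1/(b(274, -107) + 76310) = 1/((⅓)*(4 + 65*274)/(-107) + 76310) = 1/((⅓)*(-1/107)*(4 + 17810) + 76310) = 1/((⅓)*(-1/107)*17814 + 76310) = 1/(-5938/107 + 76310) = 1/(8159232/107) = 107/8159232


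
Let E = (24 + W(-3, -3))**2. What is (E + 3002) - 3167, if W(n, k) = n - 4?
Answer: 124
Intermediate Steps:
W(n, k) = -4 + n
E = 289 (E = (24 + (-4 - 3))**2 = (24 - 7)**2 = 17**2 = 289)
(E + 3002) - 3167 = (289 + 3002) - 3167 = 3291 - 3167 = 124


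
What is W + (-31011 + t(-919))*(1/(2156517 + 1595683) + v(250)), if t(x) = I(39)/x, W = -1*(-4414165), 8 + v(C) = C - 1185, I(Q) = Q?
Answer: 29015119277247163/862067950 ≈ 3.3658e+7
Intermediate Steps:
v(C) = -1193 + C (v(C) = -8 + (C - 1185) = -8 + (-1185 + C) = -1193 + C)
W = 4414165
t(x) = 39/x
W + (-31011 + t(-919))*(1/(2156517 + 1595683) + v(250)) = 4414165 + (-31011 + 39/(-919))*(1/(2156517 + 1595683) + (-1193 + 250)) = 4414165 + (-31011 + 39*(-1/919))*(1/3752200 - 943) = 4414165 + (-31011 - 39/919)*(1/3752200 - 943) = 4414165 - 28499148/919*(-3538324599/3752200) = 4414165 + 25209809104735413/862067950 = 29015119277247163/862067950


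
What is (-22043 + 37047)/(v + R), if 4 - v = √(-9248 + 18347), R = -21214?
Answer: -106078280/149951667 + 15004*√1011/149951667 ≈ -0.70424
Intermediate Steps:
v = 4 - 3*√1011 (v = 4 - √(-9248 + 18347) = 4 - √9099 = 4 - 3*√1011 ≈ -91.389)
(-22043 + 37047)/(v + R) = (-22043 + 37047)/((4 - 3*√1011) - 21214) = 15004/(-21210 - 3*√1011)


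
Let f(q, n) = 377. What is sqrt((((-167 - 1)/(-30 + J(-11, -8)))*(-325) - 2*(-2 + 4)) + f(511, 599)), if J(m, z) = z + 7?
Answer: I*sqrt(1334147)/31 ≈ 37.26*I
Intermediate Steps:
J(m, z) = 7 + z
sqrt((((-167 - 1)/(-30 + J(-11, -8)))*(-325) - 2*(-2 + 4)) + f(511, 599)) = sqrt((((-167 - 1)/(-30 + (7 - 8)))*(-325) - 2*(-2 + 4)) + 377) = sqrt((-168/(-30 - 1)*(-325) - 2*2) + 377) = sqrt((-168/(-31)*(-325) - 4) + 377) = sqrt((-168*(-1/31)*(-325) - 4) + 377) = sqrt(((168/31)*(-325) - 4) + 377) = sqrt((-54600/31 - 4) + 377) = sqrt(-54724/31 + 377) = sqrt(-43037/31) = I*sqrt(1334147)/31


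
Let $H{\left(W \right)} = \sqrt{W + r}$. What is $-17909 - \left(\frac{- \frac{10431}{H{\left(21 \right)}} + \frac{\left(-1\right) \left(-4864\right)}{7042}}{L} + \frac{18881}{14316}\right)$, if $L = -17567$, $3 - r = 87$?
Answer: $- \frac{15859468665287363}{885493374612} + \frac{3477 i \sqrt{7}}{122969} \approx -17910.0 + 0.07481 i$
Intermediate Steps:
$r = -84$ ($r = 3 - 87 = -84$)
$H{\left(W \right)} = \sqrt{-84 + W}$ ($H{\left(W \right)} = \sqrt{W - 84} = \sqrt{-84 + W}$)
$-17909 - \left(\frac{- \frac{10431}{H{\left(21 \right)}} + \frac{\left(-1\right) \left(-4864\right)}{7042}}{L} + \frac{18881}{14316}\right) = -17909 - \left(\frac{- \frac{10431}{\sqrt{-84 + 21}} + \frac{\left(-1\right) \left(-4864\right)}{7042}}{-17567} + \frac{18881}{14316}\right) = -17909 - \left(\left(- \frac{10431}{\sqrt{-63}} + 4864 \cdot \frac{1}{7042}\right) \left(- \frac{1}{17567}\right) + 18881 \cdot \frac{1}{14316}\right) = -17909 - \left(\left(- \frac{10431}{3 i \sqrt{7}} + \frac{2432}{3521}\right) \left(- \frac{1}{17567}\right) + \frac{18881}{14316}\right) = -17909 - \left(\left(- 10431 \left(- \frac{i \sqrt{7}}{21}\right) + \frac{2432}{3521}\right) \left(- \frac{1}{17567}\right) + \frac{18881}{14316}\right) = -17909 - \left(\left(\frac{3477 i \sqrt{7}}{7} + \frac{2432}{3521}\right) \left(- \frac{1}{17567}\right) + \frac{18881}{14316}\right) = -17909 - \left(\left(\frac{2432}{3521} + \frac{3477 i \sqrt{7}}{7}\right) \left(- \frac{1}{17567}\right) + \frac{18881}{14316}\right) = -17909 - \left(\left(- \frac{2432}{61853407} - \frac{3477 i \sqrt{7}}{122969}\right) + \frac{18881}{14316}\right) = -17909 - \left(\frac{1167819361055}{885493374612} - \frac{3477 i \sqrt{7}}{122969}\right) = - \frac{15859468665287363}{885493374612} + \frac{3477 i \sqrt{7}}{122969}$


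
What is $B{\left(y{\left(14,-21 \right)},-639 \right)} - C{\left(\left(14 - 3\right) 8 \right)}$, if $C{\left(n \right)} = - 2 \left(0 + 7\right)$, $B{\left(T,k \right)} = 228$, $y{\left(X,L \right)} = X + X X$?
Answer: $242$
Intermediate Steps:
$y{\left(X,L \right)} = X + X^{2}$
$C{\left(n \right)} = -14$ ($C{\left(n \right)} = \left(-2\right) 7 = -14$)
$B{\left(y{\left(14,-21 \right)},-639 \right)} - C{\left(\left(14 - 3\right) 8 \right)} = 228 - -14 = 228 + 14 = 242$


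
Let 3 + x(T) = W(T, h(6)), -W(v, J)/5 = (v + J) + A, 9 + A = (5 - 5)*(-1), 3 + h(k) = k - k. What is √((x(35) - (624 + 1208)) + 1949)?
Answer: I ≈ 1.0*I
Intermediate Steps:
h(k) = -3 (h(k) = -3 + (k - k) = -3 + 0 = -3)
A = -9 (A = -9 + (5 - 5)*(-1) = -9 + 0*(-1) = -9 + 0 = -9)
W(v, J) = 45 - 5*J - 5*v (W(v, J) = -5*((v + J) - 9) = -5*((J + v) - 9) = -5*(-9 + J + v) = 45 - 5*J - 5*v)
x(T) = 57 - 5*T (x(T) = -3 + (45 - 5*(-3) - 5*T) = -3 + (45 + 15 - 5*T) = -3 + (60 - 5*T) = 57 - 5*T)
√((x(35) - (624 + 1208)) + 1949) = √(((57 - 5*35) - (624 + 1208)) + 1949) = √(((57 - 175) - 1*1832) + 1949) = √((-118 - 1832) + 1949) = √(-1950 + 1949) = √(-1) = I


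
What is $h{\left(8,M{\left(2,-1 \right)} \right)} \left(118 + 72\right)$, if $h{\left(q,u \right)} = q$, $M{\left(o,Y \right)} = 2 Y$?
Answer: $1520$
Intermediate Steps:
$h{\left(8,M{\left(2,-1 \right)} \right)} \left(118 + 72\right) = 8 \left(118 + 72\right) = 8 \cdot 190 = 1520$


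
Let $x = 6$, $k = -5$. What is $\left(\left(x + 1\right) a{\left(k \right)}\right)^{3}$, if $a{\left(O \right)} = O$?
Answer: $-42875$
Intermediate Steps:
$\left(\left(x + 1\right) a{\left(k \right)}\right)^{3} = \left(\left(6 + 1\right) \left(-5\right)\right)^{3} = \left(7 \left(-5\right)\right)^{3} = \left(-35\right)^{3} = -42875$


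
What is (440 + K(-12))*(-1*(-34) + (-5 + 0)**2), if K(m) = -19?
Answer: 24839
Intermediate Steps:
(440 + K(-12))*(-1*(-34) + (-5 + 0)**2) = (440 - 19)*(-1*(-34) + (-5 + 0)**2) = 421*(34 + (-5)**2) = 421*(34 + 25) = 421*59 = 24839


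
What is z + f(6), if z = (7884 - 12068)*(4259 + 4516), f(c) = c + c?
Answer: -36714588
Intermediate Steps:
f(c) = 2*c
z = -36714600 (z = -4184*8775 = -36714600)
z + f(6) = -36714600 + 2*6 = -36714600 + 12 = -36714588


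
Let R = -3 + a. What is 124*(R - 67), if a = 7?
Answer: -7812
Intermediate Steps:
R = 4 (R = -3 + 7 = 4)
124*(R - 67) = 124*(4 - 67) = 124*(-63) = -7812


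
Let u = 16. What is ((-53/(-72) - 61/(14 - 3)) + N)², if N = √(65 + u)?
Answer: 11015761/627264 ≈ 17.562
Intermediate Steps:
N = 9 (N = √(65 + 16) = √81 = 9)
((-53/(-72) - 61/(14 - 3)) + N)² = ((-53/(-72) - 61/(14 - 3)) + 9)² = ((-53*(-1/72) - 61/11) + 9)² = ((53/72 - 61*1/11) + 9)² = ((53/72 - 61/11) + 9)² = (-3809/792 + 9)² = (3319/792)² = 11015761/627264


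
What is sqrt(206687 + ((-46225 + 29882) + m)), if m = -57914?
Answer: sqrt(132430) ≈ 363.91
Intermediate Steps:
sqrt(206687 + ((-46225 + 29882) + m)) = sqrt(206687 + ((-46225 + 29882) - 57914)) = sqrt(206687 + (-16343 - 57914)) = sqrt(206687 - 74257) = sqrt(132430)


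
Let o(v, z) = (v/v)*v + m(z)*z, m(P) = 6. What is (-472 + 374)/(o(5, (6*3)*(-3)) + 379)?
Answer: -49/30 ≈ -1.6333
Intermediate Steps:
o(v, z) = v + 6*z (o(v, z) = (v/v)*v + 6*z = 1*v + 6*z = v + 6*z)
(-472 + 374)/(o(5, (6*3)*(-3)) + 379) = (-472 + 374)/((5 + 6*((6*3)*(-3))) + 379) = -98/((5 + 6*(18*(-3))) + 379) = -98/((5 + 6*(-54)) + 379) = -98/((5 - 324) + 379) = -98/(-319 + 379) = -98/60 = -98*1/60 = -49/30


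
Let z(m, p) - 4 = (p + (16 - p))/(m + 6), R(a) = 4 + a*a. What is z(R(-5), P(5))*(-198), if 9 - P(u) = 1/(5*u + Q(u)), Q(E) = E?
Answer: -30888/35 ≈ -882.51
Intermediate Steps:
R(a) = 4 + a²
P(u) = 9 - 1/(6*u) (P(u) = 9 - 1/(5*u + u) = 9 - 1/(6*u))
z(m, p) = 4 + 16/(6 + m) (z(m, p) = 4 + (p + (16 - p))/(m + 6) = 4 + 16/(6 + m))
z(R(-5), P(5))*(-198) = (4*(10 + (4 + (-5)²))/(6 + (4 + (-5)²)))*(-198) = (4*(10 + (4 + 25))/(6 + (4 + 25)))*(-198) = (4*(10 + 29)/(6 + 29))*(-198) = (4*39/35)*(-198) = (4*(1/35)*39)*(-198) = (156/35)*(-198) = -30888/35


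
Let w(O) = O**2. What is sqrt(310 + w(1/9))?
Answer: sqrt(25111)/9 ≈ 17.607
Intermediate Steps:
sqrt(310 + w(1/9)) = sqrt(310 + (1/9)**2) = sqrt(310 + 1/81) = sqrt(25111/81) = sqrt(25111)/9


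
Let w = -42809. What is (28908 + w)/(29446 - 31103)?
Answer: 13901/1657 ≈ 8.3893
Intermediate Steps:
(28908 + w)/(29446 - 31103) = (28908 - 42809)/(29446 - 31103) = -13901/(-1657) = -13901*(-1/1657) = 13901/1657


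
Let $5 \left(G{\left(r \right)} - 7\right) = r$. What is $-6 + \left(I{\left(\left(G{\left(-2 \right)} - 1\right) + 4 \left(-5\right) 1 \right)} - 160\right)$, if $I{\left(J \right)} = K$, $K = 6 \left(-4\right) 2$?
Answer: $-214$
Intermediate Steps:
$G{\left(r \right)} = 7 + \frac{r}{5}$
$K = -48$ ($K = \left(-24\right) 2 = -48$)
$I{\left(J \right)} = -48$
$-6 + \left(I{\left(\left(G{\left(-2 \right)} - 1\right) + 4 \left(-5\right) 1 \right)} - 160\right) = -6 - 208 = -214$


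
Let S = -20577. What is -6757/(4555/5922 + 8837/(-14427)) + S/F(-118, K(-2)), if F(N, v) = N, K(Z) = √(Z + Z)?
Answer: -1076913182379/25065206 ≈ -42964.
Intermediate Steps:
K(Z) = √2*√Z (K(Z) = √(2*Z) = √2*√Z)
-6757/(4555/5922 + 8837/(-14427)) + S/F(-118, K(-2)) = -6757/(4555/5922 + 8837/(-14427)) - 20577/(-118) = -6757/(4555*(1/5922) + 8837*(-1/14427)) - 20577*(-1/118) = -6757/(4555/5922 - 8837/14427) + 20577/118 = -6757/212417/1356138 + 20577/118 = -6757*1356138/212417 + 20577/118 = -9163424466/212417 + 20577/118 = -1076913182379/25065206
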